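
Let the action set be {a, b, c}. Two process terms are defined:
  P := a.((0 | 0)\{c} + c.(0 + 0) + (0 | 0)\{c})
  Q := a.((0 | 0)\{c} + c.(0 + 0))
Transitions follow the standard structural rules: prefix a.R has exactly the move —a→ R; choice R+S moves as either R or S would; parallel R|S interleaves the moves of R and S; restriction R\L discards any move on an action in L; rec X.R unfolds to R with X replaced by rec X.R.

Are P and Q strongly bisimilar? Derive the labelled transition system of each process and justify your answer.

P ~ Q

LTS(P): 3 reachable states
  u0 = a.((0 | 0)\{c} + c.(0 + 0) + (0 | 0)\{c}) | --a--▸ u1
  u1 = (0 | 0)\{c} + c.(0 + 0) + (0 | 0)\{c} | --c--▸ u2
  u2 = 0 + 0 | ·
LTS(Q): 3 reachable states
  v0 = a.((0 | 0)\{c} + c.(0 + 0)) | --a--▸ v1
  v1 = (0 | 0)\{c} + c.(0 + 0) | --c--▸ v2
  v2 = 0 + 0 | ·
Bisimilarity quotient blocks:
  B0 = {u0, v0}
  B1 = {u1, v1}
  B2 = {u2, v2}
u0 ∈ B0, v0 ∈ B0 → same block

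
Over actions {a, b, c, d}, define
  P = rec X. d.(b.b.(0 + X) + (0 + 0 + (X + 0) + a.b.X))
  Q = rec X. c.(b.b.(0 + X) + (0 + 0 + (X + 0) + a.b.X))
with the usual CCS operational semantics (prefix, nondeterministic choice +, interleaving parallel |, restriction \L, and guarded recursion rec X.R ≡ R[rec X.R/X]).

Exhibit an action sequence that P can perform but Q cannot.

d

P's transition system — 5 states:
  p0 = rec X. d.(b.b.(0 + X) + (0 + 0 + (X + 0) + a.b.X)) | --d--▸ p1
  p1 = b.b.(0 + (rec X. d.(b.b.(0 + X) + (0 + 0 + (X + 0) + a.b.X)))) + (0 + 0 + ((rec X. d.(b.b.(0 + X) + (0 + 0 + (X + 0) + a.b.X))) + 0) + a.b.(rec X. d.(b.b.(0 + X) + (0 + 0 + (X + 0) + a.b.X)))) | --a--▸ p2, --b--▸ p3, --d--▸ p1
  p2 = b.(rec X. d.(b.b.(0 + X) + (0 + 0 + (X + 0) + a.b.X))) | --b--▸ p0
  p3 = b.(0 + (rec X. d.(b.b.(0 + X) + (0 + 0 + (X + 0) + a.b.X)))) | --b--▸ p4
  p4 = 0 + (rec X. d.(b.b.(0 + X) + (0 + 0 + (X + 0) + a.b.X))) | --d--▸ p1
Q's transition system — 5 states:
  q0 = rec X. c.(b.b.(0 + X) + (0 + 0 + (X + 0) + a.b.X)) | --c--▸ q1
  q1 = b.b.(0 + (rec X. c.(b.b.(0 + X) + (0 + 0 + (X + 0) + a.b.X)))) + (0 + 0 + ((rec X. c.(b.b.(0 + X) + (0 + 0 + (X + 0) + a.b.X))) + 0) + a.b.(rec X. c.(b.b.(0 + X) + (0 + 0 + (X + 0) + a.b.X)))) | --a--▸ q2, --b--▸ q3, --c--▸ q1
  q2 = b.(rec X. c.(b.b.(0 + X) + (0 + 0 + (X + 0) + a.b.X))) | --b--▸ q0
  q3 = b.(0 + (rec X. c.(b.b.(0 + X) + (0 + 0 + (X + 0) + a.b.X)))) | --b--▸ q4
  q4 = 0 + (rec X. c.(b.b.(0 + X) + (0 + 0 + (X + 0) + a.b.X))) | --c--▸ q1
Executing d from P (initial set {p0}):
  [1] d ⇒ {p1}
  ✓ P
Executing d from Q (initial set {q0}):
  [1] d ⇒ no successor for Q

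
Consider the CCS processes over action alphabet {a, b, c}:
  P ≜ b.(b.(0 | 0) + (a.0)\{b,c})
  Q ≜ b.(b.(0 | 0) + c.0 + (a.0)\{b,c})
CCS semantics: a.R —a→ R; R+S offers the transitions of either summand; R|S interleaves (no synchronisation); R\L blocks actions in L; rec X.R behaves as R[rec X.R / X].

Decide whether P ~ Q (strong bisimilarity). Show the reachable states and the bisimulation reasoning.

Reachable graph of P (4 states):
  s0 = b.(b.(0 | 0) + (a.0)\{b,c}) → =b=> s1
  s1 = b.(0 | 0) + (a.0)\{b,c} → =a=> s2, =b=> s3
  s2 = 0\{b,c} → ∅
  s3 = 0 | 0 → ∅
Reachable graph of Q (5 states):
  t0 = b.(b.(0 | 0) + c.0 + (a.0)\{b,c}) → =b=> t1
  t1 = b.(0 | 0) + c.0 + (a.0)\{b,c} → =a=> t2, =b=> t3, =c=> t4
  t2 = 0\{b,c} → ∅
  t3 = 0 | 0 → ∅
  t4 = 0 → ∅
Coarsest stable partition (strong bisimilarity classes):
  B0 = {s0}
  B1 = {s1}
  B2 = {s2, s3, t2, t3, t4}
  B3 = {t0}
  B4 = {t1}
s0 ∈ B0, t0 ∈ B3 → different blocks

NO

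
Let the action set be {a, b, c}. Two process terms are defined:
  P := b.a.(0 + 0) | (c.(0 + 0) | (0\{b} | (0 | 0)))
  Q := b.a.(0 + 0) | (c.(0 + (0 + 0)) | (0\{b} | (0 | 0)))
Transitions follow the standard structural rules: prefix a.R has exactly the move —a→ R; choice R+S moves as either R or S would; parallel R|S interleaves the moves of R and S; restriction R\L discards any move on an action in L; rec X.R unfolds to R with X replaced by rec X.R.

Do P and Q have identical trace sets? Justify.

trace-equivalent

P's transition system — 6 states:
  p0 = b.a.(0 + 0) | (c.(0 + 0) | (0\{b} | (0 | 0))) ⊢ —b→ p1, —c→ p2
  p1 = a.(0 + 0) | (c.(0 + 0) | (0\{b} | (0 | 0))) ⊢ —a→ p3, —c→ p4
  p2 = b.a.(0 + 0) | ((0 + 0) | (0\{b} | (0 | 0))) ⊢ —b→ p4
  p3 = (0 + 0) | (c.(0 + 0) | (0\{b} | (0 | 0))) ⊢ —c→ p5
  p4 = a.(0 + 0) | ((0 + 0) | (0\{b} | (0 | 0))) ⊢ —a→ p5
  p5 = (0 + 0) | ((0 + 0) | (0\{b} | (0 | 0))) ⊢ deadlocked
Q's transition system — 6 states:
  q0 = b.a.(0 + 0) | (c.(0 + (0 + 0)) | (0\{b} | (0 | 0))) ⊢ —b→ q1, —c→ q2
  q1 = a.(0 + 0) | (c.(0 + (0 + 0)) | (0\{b} | (0 | 0))) ⊢ —a→ q3, —c→ q4
  q2 = b.a.(0 + 0) | ((0 + (0 + 0)) | (0\{b} | (0 | 0))) ⊢ —b→ q4
  q3 = (0 + 0) | (c.(0 + (0 + 0)) | (0\{b} | (0 | 0))) ⊢ —c→ q5
  q4 = a.(0 + 0) | ((0 + (0 + 0)) | (0\{b} | (0 | 0))) ⊢ —a→ q5
  q5 = (0 + 0) | ((0 + (0 + 0)) | (0\{b} | (0 | 0))) ⊢ deadlocked
Bisimilarity quotient blocks:
  B0 = {p0, q0}
  B1 = {p2, q2}
  B2 = {p4, q4}
  B3 = {p5, q5}
  B4 = {p1, q1}
  B5 = {p3, q3}
p0 ∈ B0, q0 ∈ B0 → same block
Bisimilar ⇒ trace-equivalent.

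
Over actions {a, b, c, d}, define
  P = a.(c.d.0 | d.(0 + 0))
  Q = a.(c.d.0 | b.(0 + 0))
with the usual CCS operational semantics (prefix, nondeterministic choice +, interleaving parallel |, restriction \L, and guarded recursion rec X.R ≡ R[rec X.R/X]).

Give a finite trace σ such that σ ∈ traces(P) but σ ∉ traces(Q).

P's transition system — 7 states:
  u0 = a.(c.d.0 | d.(0 + 0)) :: --a--▸ u1
  u1 = c.d.0 | d.(0 + 0) :: --c--▸ u2, --d--▸ u3
  u2 = d.0 | d.(0 + 0) :: --d--▸ u4, --d--▸ u5
  u3 = c.d.0 | (0 + 0) :: --c--▸ u5
  u4 = 0 | d.(0 + 0) :: --d--▸ u6
  u5 = d.0 | (0 + 0) :: --d--▸ u6
  u6 = 0 | (0 + 0) :: deadlocked
Q's transition system — 7 states:
  v0 = a.(c.d.0 | b.(0 + 0)) :: --a--▸ v1
  v1 = c.d.0 | b.(0 + 0) :: --b--▸ v2, --c--▸ v3
  v2 = c.d.0 | (0 + 0) :: --c--▸ v4
  v3 = d.0 | b.(0 + 0) :: --b--▸ v4, --d--▸ v5
  v4 = d.0 | (0 + 0) :: --d--▸ v6
  v5 = 0 | b.(0 + 0) :: --b--▸ v6
  v6 = 0 | (0 + 0) :: deadlocked
Trace ⟨ad⟩ through P, begin at {u0}:
  step 1 (a): {u1}
  step 2 (d): {u3}
  P completes σ.
Trace ⟨ad⟩ through Q, begin at {v0}:
  step 1 (a): {v1}
  step 2 (d): no successor for Q

ad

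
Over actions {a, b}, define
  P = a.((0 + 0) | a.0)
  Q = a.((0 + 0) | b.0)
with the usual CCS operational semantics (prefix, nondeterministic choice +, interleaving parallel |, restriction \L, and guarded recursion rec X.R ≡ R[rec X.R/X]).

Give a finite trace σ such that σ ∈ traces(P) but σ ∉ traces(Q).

P's transition system — 3 states:
  m0 = a.((0 + 0) | a.0) → =a=> m1
  m1 = (0 + 0) | a.0 → =a=> m2
  m2 = (0 + 0) | 0 → (no moves)
Q's transition system — 3 states:
  n0 = a.((0 + 0) | b.0) → =a=> n1
  n1 = (0 + 0) | b.0 → =b=> n2
  n2 = (0 + 0) | 0 → (no moves)
Executing aa from P (initial set {m0}):
  step 1 (a): {m1}
  step 2 (a): {m2}
  — P admits the full trace.
Executing aa from Q (initial set {n0}):
  step 1 (a): {n1}
  step 2 (a): ∅ (Q stuck)

aa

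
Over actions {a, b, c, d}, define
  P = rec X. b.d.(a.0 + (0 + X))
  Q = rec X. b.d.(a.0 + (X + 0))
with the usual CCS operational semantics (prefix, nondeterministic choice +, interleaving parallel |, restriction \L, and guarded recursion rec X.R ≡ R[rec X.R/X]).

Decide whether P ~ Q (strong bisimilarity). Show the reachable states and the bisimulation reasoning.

YES

LTS(P): 4 reachable states
  u0 = rec X. b.d.(a.0 + (0 + X)) | --b--▸ u1
  u1 = d.(a.0 + (0 + (rec X. b.d.(a.0 + (0 + X))))) | --d--▸ u2
  u2 = a.0 + (0 + (rec X. b.d.(a.0 + (0 + X)))) | --a--▸ u3, --b--▸ u1
  u3 = 0 | deadlocked
LTS(Q): 4 reachable states
  v0 = rec X. b.d.(a.0 + (X + 0)) | --b--▸ v1
  v1 = d.(a.0 + ((rec X. b.d.(a.0 + (X + 0))) + 0)) | --d--▸ v2
  v2 = a.0 + ((rec X. b.d.(a.0 + (X + 0))) + 0) | --a--▸ v3, --b--▸ v1
  v3 = 0 | deadlocked
Bisimilarity quotient blocks:
  B0 = {u0, v0}
  B1 = {u1, v1}
  B2 = {u2, v2}
  B3 = {u3, v3}
u0 ∈ B0, v0 ∈ B0 → same block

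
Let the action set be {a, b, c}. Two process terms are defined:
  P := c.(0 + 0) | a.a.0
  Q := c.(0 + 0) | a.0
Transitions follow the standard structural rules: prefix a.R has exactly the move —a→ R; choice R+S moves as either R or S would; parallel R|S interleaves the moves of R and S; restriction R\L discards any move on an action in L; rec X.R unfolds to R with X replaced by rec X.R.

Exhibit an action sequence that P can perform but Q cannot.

aa

LTS(P): 6 reachable states
  m0 = c.(0 + 0) | a.a.0 | ··a··> m1, ··c··> m2
  m1 = c.(0 + 0) | a.0 | ··a··> m3, ··c··> m4
  m2 = (0 + 0) | a.a.0 | ··a··> m4
  m3 = c.(0 + 0) | 0 | ··c··> m5
  m4 = (0 + 0) | a.0 | ··a··> m5
  m5 = (0 + 0) | 0 | ·
LTS(Q): 4 reachable states
  n0 = c.(0 + 0) | a.0 | ··a··> n1, ··c··> n2
  n1 = c.(0 + 0) | 0 | ··c··> n3
  n2 = (0 + 0) | a.0 | ··a··> n3
  n3 = (0 + 0) | 0 | ·
Trace ⟨aa⟩ through P, begin at {m0}:
  [1] a ⇒ {m1}
  [2] a ⇒ {m3}
  P completes σ.
Trace ⟨aa⟩ through Q, begin at {n0}:
  [1] a ⇒ {n1}
  [2] a ⇒ ∅ (Q stuck)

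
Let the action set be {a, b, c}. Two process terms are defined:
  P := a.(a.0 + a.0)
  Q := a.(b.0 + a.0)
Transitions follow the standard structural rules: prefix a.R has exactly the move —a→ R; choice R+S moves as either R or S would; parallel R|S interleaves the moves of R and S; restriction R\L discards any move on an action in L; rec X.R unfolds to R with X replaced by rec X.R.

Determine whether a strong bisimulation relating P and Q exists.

LTS(P): 3 reachable states
  u0 = a.(a.0 + a.0) :: —a→ u1
  u1 = a.0 + a.0 :: —a→ u2
  u2 = 0 :: (no moves)
LTS(Q): 3 reachable states
  v0 = a.(b.0 + a.0) :: —a→ v1
  v1 = b.0 + a.0 :: —a→ v2, —b→ v2
  v2 = 0 :: (no moves)
Bisimilarity quotient blocks:
  B0 = {u0}
  B1 = {u1}
  B2 = {u2, v2}
  B3 = {v0}
  B4 = {v1}
u0 ∈ B0, v0 ∈ B3 → different blocks

P ≁ Q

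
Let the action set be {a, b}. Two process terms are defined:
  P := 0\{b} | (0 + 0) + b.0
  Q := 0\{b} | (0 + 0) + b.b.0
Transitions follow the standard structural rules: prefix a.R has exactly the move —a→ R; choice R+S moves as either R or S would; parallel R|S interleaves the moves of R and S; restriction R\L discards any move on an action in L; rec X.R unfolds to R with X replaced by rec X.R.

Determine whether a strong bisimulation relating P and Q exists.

not bisimilar

Reachable graph of P (2 states):
  m0 = 0\{b} | (0 + 0) + b.0 ⊢ -b-> m1
  m1 = 0 ⊢ (no moves)
Reachable graph of Q (3 states):
  n0 = 0\{b} | (0 + 0) + b.b.0 ⊢ -b-> n1
  n1 = b.0 ⊢ -b-> n2
  n2 = 0 ⊢ (no moves)
Partition-refinement fixed point:
  B0 = {m0, n1}
  B1 = {m1, n2}
  B2 = {n0}
m0 ∈ B0, n0 ∈ B2 → different blocks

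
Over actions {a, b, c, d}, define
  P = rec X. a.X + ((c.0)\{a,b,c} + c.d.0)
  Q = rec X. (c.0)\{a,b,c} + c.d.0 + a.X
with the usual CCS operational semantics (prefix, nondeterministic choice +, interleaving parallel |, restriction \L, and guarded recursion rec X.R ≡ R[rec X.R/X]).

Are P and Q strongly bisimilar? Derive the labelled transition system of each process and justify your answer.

YES

LTS(P): 3 reachable states
  p0 = rec X. a.X + ((c.0)\{a,b,c} + c.d.0) has moves ··a··> p0, ··c··> p1
  p1 = d.0 has moves ··d··> p2
  p2 = 0 has moves ·
LTS(Q): 3 reachable states
  q0 = rec X. (c.0)\{a,b,c} + c.d.0 + a.X has moves ··a··> q0, ··c··> q1
  q1 = d.0 has moves ··d··> q2
  q2 = 0 has moves ·
Partition-refinement fixed point:
  B0 = {p0, q0}
  B1 = {p1, q1}
  B2 = {p2, q2}
p0 ∈ B0, q0 ∈ B0 → same block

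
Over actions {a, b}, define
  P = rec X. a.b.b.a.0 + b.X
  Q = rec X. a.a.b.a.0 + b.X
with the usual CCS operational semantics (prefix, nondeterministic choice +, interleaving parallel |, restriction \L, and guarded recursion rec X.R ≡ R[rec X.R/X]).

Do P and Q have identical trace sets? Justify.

P's transition system — 5 states:
  s0 = rec X. a.b.b.a.0 + b.X :: -a-> s1, -b-> s0
  s1 = b.b.a.0 :: -b-> s2
  s2 = b.a.0 :: -b-> s3
  s3 = a.0 :: -a-> s4
  s4 = 0 :: (no moves)
Q's transition system — 5 states:
  t0 = rec X. a.a.b.a.0 + b.X :: -a-> t1, -b-> t0
  t1 = a.b.a.0 :: -a-> t2
  t2 = b.a.0 :: -b-> t3
  t3 = a.0 :: -a-> t4
  t4 = 0 :: (no moves)
Executing ab from P (initial set {s0}):
  [1] a ⇒ {s1}
  [2] b ⇒ {s2}
  P completes σ.
Executing ab from Q (initial set {t0}):
  [1] a ⇒ {t1}
  [2] b ⇒ ∅ (Q stuck)

traces(P) ≠ traces(Q) — witness ⟨ab⟩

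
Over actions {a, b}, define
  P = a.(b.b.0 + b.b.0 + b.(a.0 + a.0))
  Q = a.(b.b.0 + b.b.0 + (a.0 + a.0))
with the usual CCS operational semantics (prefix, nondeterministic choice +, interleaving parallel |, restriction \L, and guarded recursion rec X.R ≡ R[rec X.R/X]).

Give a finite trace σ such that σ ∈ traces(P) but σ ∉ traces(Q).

Reachable graph of P (5 states):
  m0 = a.(b.b.0 + b.b.0 + b.(a.0 + a.0)) | --a--▸ m1
  m1 = b.b.0 + b.b.0 + b.(a.0 + a.0) | --b--▸ m2, --b--▸ m3
  m2 = a.0 + a.0 | --a--▸ m4
  m3 = b.0 | --b--▸ m4
  m4 = 0 | (no moves)
Reachable graph of Q (4 states):
  n0 = a.(b.b.0 + b.b.0 + (a.0 + a.0)) | --a--▸ n1
  n1 = b.b.0 + b.b.0 + (a.0 + a.0) | --a--▸ n2, --b--▸ n3
  n2 = 0 | (no moves)
  n3 = b.0 | --b--▸ n2
Trace ⟨aba⟩ through P, begin at {m0}:
  after a @ step 1: {m1}
  after b @ step 2: {m2, m3}
  after a @ step 3: {m4}
  P completes σ.
Trace ⟨aba⟩ through Q, begin at {n0}:
  after a @ step 1: {n1}
  after b @ step 2: {n3}
  after a @ step 3: ∅  — Q cannot continue

aba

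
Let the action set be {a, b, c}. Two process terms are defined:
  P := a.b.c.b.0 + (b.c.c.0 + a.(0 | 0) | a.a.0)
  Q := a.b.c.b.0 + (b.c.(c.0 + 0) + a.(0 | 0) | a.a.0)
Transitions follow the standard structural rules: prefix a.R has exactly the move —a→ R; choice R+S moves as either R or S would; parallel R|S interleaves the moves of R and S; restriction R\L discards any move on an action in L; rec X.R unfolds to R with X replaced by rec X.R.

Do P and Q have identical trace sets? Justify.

Reachable graph of P (12 states):
  s0 = a.b.c.b.0 + (b.c.c.0 + a.(0 | 0) | a.a.0) | —a→ s1, —a→ s2, —a→ s3, —b→ s4
  s1 = 0 | 0 | a.a.0 | —a→ s5
  s2 = a.(0 | 0) | a.0 | —a→ s5, —a→ s6
  s3 = b.c.b.0 | —b→ s7
  s4 = c.c.0 | —c→ s8
  s5 = 0 | 0 | a.0 | —a→ s9
  s6 = a.(0 | 0) | 0 | —a→ s9
  s7 = c.b.0 | —c→ s10
  s8 = c.0 | —c→ s11
  s9 = 0 | 0 | 0 | stopped
  s10 = b.0 | —b→ s11
  s11 = 0 | stopped
Reachable graph of Q (12 states):
  t0 = a.b.c.b.0 + (b.c.(c.0 + 0) + a.(0 | 0) | a.a.0) | —a→ t1, —a→ t2, —a→ t3, —b→ t4
  t1 = 0 | 0 | a.a.0 | —a→ t5
  t2 = a.(0 | 0) | a.0 | —a→ t5, —a→ t6
  t3 = b.c.b.0 | —b→ t7
  t4 = c.(c.0 + 0) | —c→ t8
  t5 = 0 | 0 | a.0 | —a→ t9
  t6 = a.(0 | 0) | 0 | —a→ t9
  t7 = c.b.0 | —c→ t10
  t8 = c.0 + 0 | —c→ t11
  t9 = 0 | 0 | 0 | stopped
  t10 = b.0 | —b→ t11
  t11 = 0 | stopped
Bisimilarity quotient blocks:
  B0 = {s0, t0}
  B1 = {s4, t4}
  B2 = {s8, t8}
  B3 = {s11, s9, t11, t9}
  B4 = {s1, s2, t1, t2}
  B5 = {s5, s6, t5, t6}
  B6 = {s3, t3}
  B7 = {s7, t7}
  B8 = {s10, t10}
s0 ∈ B0, t0 ∈ B0 → same block
Bisimilar ⇒ trace-equivalent.

YES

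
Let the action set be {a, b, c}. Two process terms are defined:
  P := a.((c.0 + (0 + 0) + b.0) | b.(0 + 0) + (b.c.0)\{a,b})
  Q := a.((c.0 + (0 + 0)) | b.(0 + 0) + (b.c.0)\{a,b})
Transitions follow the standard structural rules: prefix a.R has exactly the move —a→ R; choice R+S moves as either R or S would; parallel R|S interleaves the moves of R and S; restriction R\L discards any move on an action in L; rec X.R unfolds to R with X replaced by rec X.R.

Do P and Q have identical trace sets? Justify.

Reachable graph of P (5 states):
  u0 = a.((c.0 + (0 + 0) + b.0) | b.(0 + 0) + (b.c.0)\{a,b}) :: ··a··> u1
  u1 = (c.0 + (0 + 0) + b.0) | b.(0 + 0) + (b.c.0)\{a,b} :: ··b··> u2, ··b··> u3, ··c··> u3
  u2 = (c.0 + (0 + 0) + b.0) | (0 + 0) :: ··b··> u4, ··c··> u4
  u3 = 0 | b.(0 + 0) :: ··b··> u4
  u4 = 0 | (0 + 0) :: deadlocked
Reachable graph of Q (5 states):
  v0 = a.((c.0 + (0 + 0)) | b.(0 + 0) + (b.c.0)\{a,b}) :: ··a··> v1
  v1 = (c.0 + (0 + 0)) | b.(0 + 0) + (b.c.0)\{a,b} :: ··b··> v2, ··c··> v3
  v2 = (c.0 + (0 + 0)) | (0 + 0) :: ··c··> v4
  v3 = 0 | b.(0 + 0) :: ··b··> v4
  v4 = 0 | (0 + 0) :: deadlocked
Run σ = ⟨abb⟩ on P: start {u0}
  after a @ step 1: {u1}
  after b @ step 2: {u2, u3}
  after b @ step 3: {u4}
  P completes σ.
Run σ = ⟨abb⟩ on Q: start {v0}
  after a @ step 1: {v1}
  after b @ step 2: {v2}
  after b @ step 3: ∅  — Q cannot continue

trace-distinct — witness ⟨abb⟩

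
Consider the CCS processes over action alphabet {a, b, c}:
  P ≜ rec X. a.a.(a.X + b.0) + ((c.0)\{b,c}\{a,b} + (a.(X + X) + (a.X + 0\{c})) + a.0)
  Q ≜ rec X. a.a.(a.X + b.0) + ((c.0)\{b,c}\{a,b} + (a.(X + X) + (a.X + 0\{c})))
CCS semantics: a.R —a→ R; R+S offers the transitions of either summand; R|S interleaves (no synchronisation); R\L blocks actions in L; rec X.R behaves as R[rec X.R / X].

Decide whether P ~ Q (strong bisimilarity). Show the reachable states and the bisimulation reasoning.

LTS(P): 5 reachable states
  p0 = rec X. a.a.(a.X + b.0) + ((c.0)\{b,c}\{a,b} + (a.(X + X) + (a.X + 0\{c})) + a.0) ⊢ -a-> p0, -a-> p1, -a-> p2, -a-> p3
  p1 = (rec X. a.a.(a.X + b.0) + ((c.0)\{b,c}\{a,b} + (a.(X + X) + (a.X + 0\{c})) + a.0)) + (rec X. a.a.(a.X + b.0) + ((c.0)\{b,c}\{a,b} + (a.(X + X) + (a.X + 0\{c})) + a.0)) ⊢ -a-> p0, -a-> p1, -a-> p2, -a-> p3
  p2 = 0 ⊢ (no moves)
  p3 = a.(a.(rec X. a.a.(a.X + b.0) + ((c.0)\{b,c}\{a,b} + (a.(X + X) + (a.X + 0\{c})) + a.0)) + b.0) ⊢ -a-> p4
  p4 = a.(rec X. a.a.(a.X + b.0) + ((c.0)\{b,c}\{a,b} + (a.(X + X) + (a.X + 0\{c})) + a.0)) + b.0 ⊢ -a-> p0, -b-> p2
LTS(Q): 5 reachable states
  q0 = rec X. a.a.(a.X + b.0) + ((c.0)\{b,c}\{a,b} + (a.(X + X) + (a.X + 0\{c}))) ⊢ -a-> q0, -a-> q1, -a-> q2
  q1 = (rec X. a.a.(a.X + b.0) + ((c.0)\{b,c}\{a,b} + (a.(X + X) + (a.X + 0\{c})))) + (rec X. a.a.(a.X + b.0) + ((c.0)\{b,c}\{a,b} + (a.(X + X) + (a.X + 0\{c})))) ⊢ -a-> q0, -a-> q1, -a-> q2
  q2 = a.(a.(rec X. a.a.(a.X + b.0) + ((c.0)\{b,c}\{a,b} + (a.(X + X) + (a.X + 0\{c})))) + b.0) ⊢ -a-> q3
  q3 = a.(rec X. a.a.(a.X + b.0) + ((c.0)\{b,c}\{a,b} + (a.(X + X) + (a.X + 0\{c})))) + b.0 ⊢ -a-> q0, -b-> q4
  q4 = 0 ⊢ (no moves)
Bisimilarity quotient blocks:
  B0 = {p0, p1}
  B1 = {p2, q4}
  B2 = {p3}
  B3 = {p4}
  B4 = {q0, q1}
  B5 = {q2}
  B6 = {q3}
p0 ∈ B0, q0 ∈ B4 → different blocks

NO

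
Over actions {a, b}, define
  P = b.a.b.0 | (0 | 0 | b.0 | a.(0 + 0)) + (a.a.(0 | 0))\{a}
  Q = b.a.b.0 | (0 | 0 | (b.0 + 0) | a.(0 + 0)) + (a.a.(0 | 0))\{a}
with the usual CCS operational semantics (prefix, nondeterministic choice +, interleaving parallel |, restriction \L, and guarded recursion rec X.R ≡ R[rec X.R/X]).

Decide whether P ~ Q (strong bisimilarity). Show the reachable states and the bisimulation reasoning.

LTS(P): 16 reachable states
  p0 = b.a.b.0 | (0 | 0 | b.0 | a.(0 + 0)) + (a.a.(0 | 0))\{a} | —a→ p1, —b→ p2, —b→ p3
  p1 = b.a.b.0 | (0 | 0 | b.0 | (0 + 0)) | —b→ p4, —b→ p5
  p2 = a.b.0 | (0 | 0 | b.0 | a.(0 + 0)) | —a→ p4, —a→ p6, —b→ p7
  p3 = b.a.b.0 | (0 | 0 | 0 | a.(0 + 0)) | —a→ p5, —b→ p7
  p4 = a.b.0 | (0 | 0 | b.0 | (0 + 0)) | —a→ p8, —b→ p9
  p5 = b.a.b.0 | (0 | 0 | 0 | (0 + 0)) | —b→ p9
  p6 = b.0 | (0 | 0 | b.0 | a.(0 + 0)) | —a→ p8, —b→ p10, —b→ p11
  p7 = a.b.0 | (0 | 0 | 0 | a.(0 + 0)) | —a→ p11, —a→ p9
  p8 = b.0 | (0 | 0 | b.0 | (0 + 0)) | —b→ p12, —b→ p13
  p9 = a.b.0 | (0 | 0 | 0 | (0 + 0)) | —a→ p13
  p10 = 0 | (0 | 0 | b.0 | a.(0 + 0)) | —a→ p12, —b→ p14
  p11 = b.0 | (0 | 0 | 0 | a.(0 + 0)) | —a→ p13, —b→ p14
  p12 = 0 | (0 | 0 | b.0 | (0 + 0)) | —b→ p15
  p13 = b.0 | (0 | 0 | 0 | (0 + 0)) | —b→ p15
  p14 = 0 | (0 | 0 | 0 | a.(0 + 0)) | —a→ p15
  p15 = 0 | (0 | 0 | 0 | (0 + 0)) | ·
LTS(Q): 16 reachable states
  q0 = b.a.b.0 | (0 | 0 | (b.0 + 0) | a.(0 + 0)) + (a.a.(0 | 0))\{a} | —a→ q1, —b→ q2, —b→ q3
  q1 = b.a.b.0 | (0 | 0 | (b.0 + 0) | (0 + 0)) | —b→ q4, —b→ q5
  q2 = a.b.0 | (0 | 0 | (b.0 + 0) | a.(0 + 0)) | —a→ q4, —a→ q6, —b→ q7
  q3 = b.a.b.0 | (0 | 0 | 0 | a.(0 + 0)) | —a→ q5, —b→ q7
  q4 = a.b.0 | (0 | 0 | (b.0 + 0) | (0 + 0)) | —a→ q8, —b→ q9
  q5 = b.a.b.0 | (0 | 0 | 0 | (0 + 0)) | —b→ q9
  q6 = b.0 | (0 | 0 | (b.0 + 0) | a.(0 + 0)) | —a→ q8, —b→ q10, —b→ q11
  q7 = a.b.0 | (0 | 0 | 0 | a.(0 + 0)) | —a→ q11, —a→ q9
  q8 = b.0 | (0 | 0 | (b.0 + 0) | (0 + 0)) | —b→ q12, —b→ q13
  q9 = a.b.0 | (0 | 0 | 0 | (0 + 0)) | —a→ q13
  q10 = 0 | (0 | 0 | (b.0 + 0) | a.(0 + 0)) | —a→ q12, —b→ q14
  q11 = b.0 | (0 | 0 | 0 | a.(0 + 0)) | —a→ q13, —b→ q14
  q12 = 0 | (0 | 0 | (b.0 + 0) | (0 + 0)) | —b→ q15
  q13 = b.0 | (0 | 0 | 0 | (0 + 0)) | —b→ q15
  q14 = 0 | (0 | 0 | 0 | a.(0 + 0)) | —a→ q15
  q15 = 0 | (0 | 0 | 0 | (0 + 0)) | ·
Bisimilarity quotient blocks:
  B0 = {p0, q0}
  B1 = {p1, q1}
  B2 = {p5, q5}
  B3 = {p9, q9}
  B4 = {p12, p13, q12, q13}
  B5 = {p15, q15}
  B6 = {p4, q4}
  B7 = {p8, q8}
  B8 = {p2, q2}
  B9 = {p6, q6}
  B10 = {p10, p11, q10, q11}
  B11 = {p14, q14}
  B12 = {p7, q7}
  B13 = {p3, q3}
p0 ∈ B0, q0 ∈ B0 → same block

P ~ Q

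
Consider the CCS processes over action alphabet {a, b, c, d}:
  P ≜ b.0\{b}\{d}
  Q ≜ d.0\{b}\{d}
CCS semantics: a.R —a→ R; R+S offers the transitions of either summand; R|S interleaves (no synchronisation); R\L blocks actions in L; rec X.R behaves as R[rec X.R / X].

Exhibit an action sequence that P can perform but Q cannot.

b

Reachable graph of P (2 states):
  m0 = b.0\{b}\{d} → --b--▸ m1
  m1 = 0\{b}\{d} → ∅
Reachable graph of Q (2 states):
  n0 = d.0\{b}\{d} → --d--▸ n1
  n1 = 0\{b}\{d} → ∅
Run σ = ⟨b⟩ on P: start {m0}
  [1] b ⇒ {m1}
  ✓ P
Run σ = ⟨b⟩ on Q: start {n0}
  [1] b ⇒ no successor for Q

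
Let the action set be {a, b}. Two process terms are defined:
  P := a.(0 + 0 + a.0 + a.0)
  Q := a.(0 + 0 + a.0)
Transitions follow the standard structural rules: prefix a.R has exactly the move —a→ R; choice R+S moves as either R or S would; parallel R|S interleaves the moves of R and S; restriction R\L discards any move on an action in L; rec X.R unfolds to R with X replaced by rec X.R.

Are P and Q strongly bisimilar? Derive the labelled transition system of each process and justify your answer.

bisimilar

P's transition system — 3 states:
  u0 = a.(0 + 0 + a.0 + a.0) | —a→ u1
  u1 = 0 + 0 + a.0 + a.0 | —a→ u2
  u2 = 0 | ∅
Q's transition system — 3 states:
  v0 = a.(0 + 0 + a.0) | —a→ v1
  v1 = 0 + 0 + a.0 | —a→ v2
  v2 = 0 | ∅
Partition-refinement fixed point:
  B0 = {u0, v0}
  B1 = {u1, v1}
  B2 = {u2, v2}
u0 ∈ B0, v0 ∈ B0 → same block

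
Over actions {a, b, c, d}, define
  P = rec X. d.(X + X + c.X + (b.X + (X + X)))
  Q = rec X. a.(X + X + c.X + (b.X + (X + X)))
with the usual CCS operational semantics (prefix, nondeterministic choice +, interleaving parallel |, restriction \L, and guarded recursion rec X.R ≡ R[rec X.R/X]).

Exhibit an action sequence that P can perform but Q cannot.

P's transition system — 2 states:
  u0 = rec X. d.(X + X + c.X + (b.X + (X + X))) has moves =d=> u1
  u1 = (rec X. d.(X + X + c.X + (b.X + (X + X)))) + (rec X. d.(X + X + c.X + (b.X + (X + X)))) + c.(rec X. d.(X + X + c.X + (b.X + (X + X)))) + (b.(rec X. d.(X + X + c.X + (b.X + (X + X)))) + ((rec X. d.(X + X + c.X + (b.X + (X + X)))) + (rec X. d.(X + X + c.X + (b.X + (X + X)))))) has moves =b=> u0, =c=> u0, =d=> u1
Q's transition system — 2 states:
  v0 = rec X. a.(X + X + c.X + (b.X + (X + X))) has moves =a=> v1
  v1 = (rec X. a.(X + X + c.X + (b.X + (X + X)))) + (rec X. a.(X + X + c.X + (b.X + (X + X)))) + c.(rec X. a.(X + X + c.X + (b.X + (X + X)))) + (b.(rec X. a.(X + X + c.X + (b.X + (X + X)))) + ((rec X. a.(X + X + c.X + (b.X + (X + X)))) + (rec X. a.(X + X + c.X + (b.X + (X + X)))))) has moves =a=> v1, =b=> v0, =c=> v0
Executing d from P (initial set {u0}):
  step 1 (d): {u1}
  ✓ P
Executing d from Q (initial set {v0}):
  step 1 (d): ∅ (Q stuck)

d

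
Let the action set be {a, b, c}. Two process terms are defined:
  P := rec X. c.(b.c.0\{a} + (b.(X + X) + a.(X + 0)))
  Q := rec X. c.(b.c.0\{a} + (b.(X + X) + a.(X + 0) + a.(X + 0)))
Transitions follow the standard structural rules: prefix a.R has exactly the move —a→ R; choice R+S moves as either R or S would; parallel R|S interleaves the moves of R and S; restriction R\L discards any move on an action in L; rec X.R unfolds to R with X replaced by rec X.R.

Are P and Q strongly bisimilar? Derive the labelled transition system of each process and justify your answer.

P's transition system — 6 states:
  u0 = rec X. c.(b.c.0\{a} + (b.(X + X) + a.(X + 0))) | -c-> u1
  u1 = b.c.0\{a} + (b.((rec X. c.(b.c.0\{a} + (b.(X + X) + a.(X + 0)))) + (rec X. c.(b.c.0\{a} + (b.(X + X) + a.(X + 0))))) + a.((rec X. c.(b.c.0\{a} + (b.(X + X) + a.(X + 0)))) + 0)) | -a-> u2, -b-> u3, -b-> u4
  u2 = (rec X. c.(b.c.0\{a} + (b.(X + X) + a.(X + 0)))) + 0 | -c-> u1
  u3 = (rec X. c.(b.c.0\{a} + (b.(X + X) + a.(X + 0)))) + (rec X. c.(b.c.0\{a} + (b.(X + X) + a.(X + 0)))) | -c-> u1
  u4 = c.0\{a} | -c-> u5
  u5 = 0\{a} | deadlocked
Q's transition system — 6 states:
  v0 = rec X. c.(b.c.0\{a} + (b.(X + X) + a.(X + 0) + a.(X + 0))) | -c-> v1
  v1 = b.c.0\{a} + (b.((rec X. c.(b.c.0\{a} + (b.(X + X) + a.(X + 0) + a.(X + 0)))) + (rec X. c.(b.c.0\{a} + (b.(X + X) + a.(X + 0) + a.(X + 0))))) + a.((rec X. c.(b.c.0\{a} + (b.(X + X) + a.(X + 0) + a.(X + 0)))) + 0) + a.((rec X. c.(b.c.0\{a} + (b.(X + X) + a.(X + 0) + a.(X + 0)))) + 0)) | -a-> v2, -b-> v3, -b-> v4
  v2 = (rec X. c.(b.c.0\{a} + (b.(X + X) + a.(X + 0) + a.(X + 0)))) + 0 | -c-> v1
  v3 = (rec X. c.(b.c.0\{a} + (b.(X + X) + a.(X + 0) + a.(X + 0)))) + (rec X. c.(b.c.0\{a} + (b.(X + X) + a.(X + 0) + a.(X + 0)))) | -c-> v1
  v4 = c.0\{a} | -c-> v5
  v5 = 0\{a} | deadlocked
Coarsest stable partition (strong bisimilarity classes):
  B0 = {u0, u2, u3, v0, v2, v3}
  B1 = {u1, v1}
  B2 = {u4, v4}
  B3 = {u5, v5}
u0 ∈ B0, v0 ∈ B0 → same block

bisimilar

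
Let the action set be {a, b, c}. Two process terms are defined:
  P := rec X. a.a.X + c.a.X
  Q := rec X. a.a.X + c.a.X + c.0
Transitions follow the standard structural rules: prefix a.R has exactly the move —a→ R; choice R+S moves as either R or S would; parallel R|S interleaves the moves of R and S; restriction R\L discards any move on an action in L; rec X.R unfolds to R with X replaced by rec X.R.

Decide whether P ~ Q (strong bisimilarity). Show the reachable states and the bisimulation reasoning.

LTS(P): 2 reachable states
  p0 = rec X. a.a.X + c.a.X → -a-> p1, -c-> p1
  p1 = a.(rec X. a.a.X + c.a.X) → -a-> p0
LTS(Q): 3 reachable states
  q0 = rec X. a.a.X + c.a.X + c.0 → -a-> q1, -c-> q1, -c-> q2
  q1 = a.(rec X. a.a.X + c.a.X + c.0) → -a-> q0
  q2 = 0 → stopped
Coarsest stable partition (strong bisimilarity classes):
  B0 = {p0}
  B1 = {p1}
  B2 = {q0}
  B3 = {q1}
  B4 = {q2}
p0 ∈ B0, q0 ∈ B2 → different blocks

not bisimilar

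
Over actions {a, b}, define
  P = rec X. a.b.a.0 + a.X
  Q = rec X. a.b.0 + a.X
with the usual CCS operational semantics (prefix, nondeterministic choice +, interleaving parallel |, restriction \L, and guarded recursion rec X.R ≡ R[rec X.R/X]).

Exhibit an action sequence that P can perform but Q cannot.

LTS(P): 4 reachable states
  p0 = rec X. a.b.a.0 + a.X → ··a··> p0, ··a··> p1
  p1 = b.a.0 → ··b··> p2
  p2 = a.0 → ··a··> p3
  p3 = 0 → (no moves)
LTS(Q): 3 reachable states
  q0 = rec X. a.b.0 + a.X → ··a··> q0, ··a··> q1
  q1 = b.0 → ··b··> q2
  q2 = 0 → (no moves)
Executing aba from P (initial set {p0}):
  after a @ step 1: {p0, p1}
  after b @ step 2: {p2}
  after a @ step 3: {p3}
  — P admits the full trace.
Executing aba from Q (initial set {q0}):
  after a @ step 1: {q0, q1}
  after b @ step 2: {q2}
  after a @ step 3: ∅ (Q stuck)

aba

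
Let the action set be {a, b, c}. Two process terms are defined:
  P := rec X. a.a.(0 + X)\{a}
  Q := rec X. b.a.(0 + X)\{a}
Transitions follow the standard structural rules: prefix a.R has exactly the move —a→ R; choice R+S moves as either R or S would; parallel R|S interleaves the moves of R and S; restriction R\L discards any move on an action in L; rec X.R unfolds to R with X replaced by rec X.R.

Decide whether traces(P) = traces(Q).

LTS(P): 3 reachable states
  m0 = rec X. a.a.(0 + X)\{a} | —a→ m1
  m1 = a.(0 + (rec X. a.a.(0 + X)\{a}))\{a} | —a→ m2
  m2 = (0 + (rec X. a.a.(0 + X)\{a}))\{a} | ·
LTS(Q): 4 reachable states
  n0 = rec X. b.a.(0 + X)\{a} | —b→ n1
  n1 = a.(0 + (rec X. b.a.(0 + X)\{a}))\{a} | —a→ n2
  n2 = (0 + (rec X. b.a.(0 + X)\{a}))\{a} | —b→ n3
  n3 = (a.(0 + (rec X. b.a.(0 + X)\{a}))\{a})\{a} | ·
Executing a from P (initial set {m0}):
  after a @ step 1: {m1}
  ✓ P
Executing a from Q (initial set {n0}):
  after a @ step 1: ∅  — Q cannot continue

traces(P) ≠ traces(Q) — witness ⟨a⟩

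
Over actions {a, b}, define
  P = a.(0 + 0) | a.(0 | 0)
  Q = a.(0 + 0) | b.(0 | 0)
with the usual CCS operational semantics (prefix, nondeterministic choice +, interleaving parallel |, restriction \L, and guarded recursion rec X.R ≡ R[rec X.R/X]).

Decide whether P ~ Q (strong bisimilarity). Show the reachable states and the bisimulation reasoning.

LTS(P): 4 reachable states
  u0 = a.(0 + 0) | a.(0 | 0) | -a-> u1, -a-> u2
  u1 = (0 + 0) | a.(0 | 0) | -a-> u3
  u2 = a.(0 + 0) | (0 | 0) | -a-> u3
  u3 = (0 + 0) | (0 | 0) | deadlocked
LTS(Q): 4 reachable states
  v0 = a.(0 + 0) | b.(0 | 0) | -a-> v1, -b-> v2
  v1 = (0 + 0) | b.(0 | 0) | -b-> v3
  v2 = a.(0 + 0) | (0 | 0) | -a-> v3
  v3 = (0 + 0) | (0 | 0) | deadlocked
Partition-refinement fixed point:
  B0 = {u0}
  B1 = {u1, u2, v2}
  B2 = {u3, v3}
  B3 = {v0}
  B4 = {v1}
u0 ∈ B0, v0 ∈ B3 → different blocks

NO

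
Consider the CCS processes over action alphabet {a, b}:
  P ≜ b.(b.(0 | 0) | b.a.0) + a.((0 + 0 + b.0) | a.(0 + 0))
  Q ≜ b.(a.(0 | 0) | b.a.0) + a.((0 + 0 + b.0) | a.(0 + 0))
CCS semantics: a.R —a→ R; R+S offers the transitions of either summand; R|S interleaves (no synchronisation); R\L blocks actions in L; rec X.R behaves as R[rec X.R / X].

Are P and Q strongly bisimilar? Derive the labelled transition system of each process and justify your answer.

P's transition system — 11 states:
  m0 = b.(b.(0 | 0) | b.a.0) + a.((0 + 0 + b.0) | a.(0 + 0)) :: -a-> m1, -b-> m2
  m1 = (0 + 0 + b.0) | a.(0 + 0) :: -a-> m3, -b-> m4
  m2 = b.(0 | 0) | b.a.0 :: -b-> m5, -b-> m6
  m3 = (0 + 0 + b.0) | (0 + 0) :: -b-> m7
  m4 = 0 | a.(0 + 0) :: -a-> m7
  m5 = 0 | 0 | b.a.0 :: -b-> m8
  m6 = b.(0 | 0) | a.0 :: -a-> m9, -b-> m8
  m7 = 0 | (0 + 0) :: stopped
  m8 = 0 | 0 | a.0 :: -a-> m10
  m9 = b.(0 | 0) | 0 :: -b-> m10
  m10 = 0 | 0 | 0 :: stopped
Q's transition system — 11 states:
  n0 = b.(a.(0 | 0) | b.a.0) + a.((0 + 0 + b.0) | a.(0 + 0)) :: -a-> n1, -b-> n2
  n1 = (0 + 0 + b.0) | a.(0 + 0) :: -a-> n3, -b-> n4
  n2 = a.(0 | 0) | b.a.0 :: -a-> n5, -b-> n6
  n3 = (0 + 0 + b.0) | (0 + 0) :: -b-> n7
  n4 = 0 | a.(0 + 0) :: -a-> n7
  n5 = 0 | 0 | b.a.0 :: -b-> n8
  n6 = a.(0 | 0) | a.0 :: -a-> n8, -a-> n9
  n7 = 0 | (0 + 0) :: stopped
  n8 = 0 | 0 | a.0 :: -a-> n10
  n9 = a.(0 | 0) | 0 :: -a-> n10
  n10 = 0 | 0 | 0 :: stopped
Bisimilarity quotient blocks:
  B0 = {m0}
  B1 = {m2}
  B2 = {m5, n5}
  B3 = {m4, m8, n4, n8, n9}
  B4 = {m10, m7, n10, n7}
  B5 = {m1, m6, n1}
  B6 = {m3, m9, n3}
  B7 = {n0}
  B8 = {n2}
  B9 = {n6}
m0 ∈ B0, n0 ∈ B7 → different blocks

not bisimilar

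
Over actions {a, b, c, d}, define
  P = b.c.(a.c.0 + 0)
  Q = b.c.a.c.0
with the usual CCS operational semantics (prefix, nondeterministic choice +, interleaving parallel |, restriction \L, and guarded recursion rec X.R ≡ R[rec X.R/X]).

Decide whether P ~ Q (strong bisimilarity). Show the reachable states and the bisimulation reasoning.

P ~ Q

Reachable graph of P (5 states):
  s0 = b.c.(a.c.0 + 0) → --b--▸ s1
  s1 = c.(a.c.0 + 0) → --c--▸ s2
  s2 = a.c.0 + 0 → --a--▸ s3
  s3 = c.0 → --c--▸ s4
  s4 = 0 → (no moves)
Reachable graph of Q (5 states):
  t0 = b.c.a.c.0 → --b--▸ t1
  t1 = c.a.c.0 → --c--▸ t2
  t2 = a.c.0 → --a--▸ t3
  t3 = c.0 → --c--▸ t4
  t4 = 0 → (no moves)
Coarsest stable partition (strong bisimilarity classes):
  B0 = {s0, t0}
  B1 = {s1, t1}
  B2 = {s2, t2}
  B3 = {s3, t3}
  B4 = {s4, t4}
s0 ∈ B0, t0 ∈ B0 → same block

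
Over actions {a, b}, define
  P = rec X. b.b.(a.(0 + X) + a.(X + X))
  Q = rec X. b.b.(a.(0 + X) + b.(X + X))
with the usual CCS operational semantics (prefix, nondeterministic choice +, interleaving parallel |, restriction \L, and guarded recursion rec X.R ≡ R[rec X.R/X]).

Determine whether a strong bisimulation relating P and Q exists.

not bisimilar

Reachable graph of P (5 states):
  p0 = rec X. b.b.(a.(0 + X) + a.(X + X)) | -b-> p1
  p1 = b.(a.(0 + (rec X. b.b.(a.(0 + X) + a.(X + X)))) + a.((rec X. b.b.(a.(0 + X) + a.(X + X))) + (rec X. b.b.(a.(0 + X) + a.(X + X))))) | -b-> p2
  p2 = a.(0 + (rec X. b.b.(a.(0 + X) + a.(X + X)))) + a.((rec X. b.b.(a.(0 + X) + a.(X + X))) + (rec X. b.b.(a.(0 + X) + a.(X + X)))) | -a-> p3, -a-> p4
  p3 = (rec X. b.b.(a.(0 + X) + a.(X + X))) + (rec X. b.b.(a.(0 + X) + a.(X + X))) | -b-> p1
  p4 = 0 + (rec X. b.b.(a.(0 + X) + a.(X + X))) | -b-> p1
Reachable graph of Q (5 states):
  q0 = rec X. b.b.(a.(0 + X) + b.(X + X)) | -b-> q1
  q1 = b.(a.(0 + (rec X. b.b.(a.(0 + X) + b.(X + X)))) + b.((rec X. b.b.(a.(0 + X) + b.(X + X))) + (rec X. b.b.(a.(0 + X) + b.(X + X))))) | -b-> q2
  q2 = a.(0 + (rec X. b.b.(a.(0 + X) + b.(X + X)))) + b.((rec X. b.b.(a.(0 + X) + b.(X + X))) + (rec X. b.b.(a.(0 + X) + b.(X + X)))) | -a-> q3, -b-> q4
  q3 = 0 + (rec X. b.b.(a.(0 + X) + b.(X + X))) | -b-> q1
  q4 = (rec X. b.b.(a.(0 + X) + b.(X + X))) + (rec X. b.b.(a.(0 + X) + b.(X + X))) | -b-> q1
Bisimilarity quotient blocks:
  B0 = {p0, p3, p4}
  B1 = {p1}
  B2 = {p2}
  B3 = {q0, q3, q4}
  B4 = {q1}
  B5 = {q2}
p0 ∈ B0, q0 ∈ B3 → different blocks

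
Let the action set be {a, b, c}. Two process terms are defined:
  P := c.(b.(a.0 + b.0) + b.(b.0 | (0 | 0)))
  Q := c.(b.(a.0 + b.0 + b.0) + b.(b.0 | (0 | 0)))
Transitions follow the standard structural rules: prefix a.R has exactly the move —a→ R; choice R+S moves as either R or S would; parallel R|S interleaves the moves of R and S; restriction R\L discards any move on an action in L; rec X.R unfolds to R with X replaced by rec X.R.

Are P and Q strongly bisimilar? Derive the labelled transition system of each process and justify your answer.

bisimilar

LTS(P): 6 reachable states
  u0 = c.(b.(a.0 + b.0) + b.(b.0 | (0 | 0))) :: —c→ u1
  u1 = b.(a.0 + b.0) + b.(b.0 | (0 | 0)) :: —b→ u2, —b→ u3
  u2 = a.0 + b.0 :: —a→ u4, —b→ u4
  u3 = b.0 | (0 | 0) :: —b→ u5
  u4 = 0 :: (no moves)
  u5 = 0 | (0 | 0) :: (no moves)
LTS(Q): 6 reachable states
  v0 = c.(b.(a.0 + b.0 + b.0) + b.(b.0 | (0 | 0))) :: —c→ v1
  v1 = b.(a.0 + b.0 + b.0) + b.(b.0 | (0 | 0)) :: —b→ v2, —b→ v3
  v2 = a.0 + b.0 + b.0 :: —a→ v4, —b→ v4
  v3 = b.0 | (0 | 0) :: —b→ v5
  v4 = 0 :: (no moves)
  v5 = 0 | (0 | 0) :: (no moves)
Coarsest stable partition (strong bisimilarity classes):
  B0 = {u0, v0}
  B1 = {u1, v1}
  B2 = {u3, v3}
  B3 = {u4, u5, v4, v5}
  B4 = {u2, v2}
u0 ∈ B0, v0 ∈ B0 → same block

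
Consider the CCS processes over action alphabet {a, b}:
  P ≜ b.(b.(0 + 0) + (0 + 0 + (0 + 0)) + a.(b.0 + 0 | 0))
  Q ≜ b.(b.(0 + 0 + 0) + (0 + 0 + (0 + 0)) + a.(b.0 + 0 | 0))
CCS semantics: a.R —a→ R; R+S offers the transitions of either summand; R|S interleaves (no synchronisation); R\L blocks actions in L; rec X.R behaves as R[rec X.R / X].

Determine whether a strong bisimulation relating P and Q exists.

Reachable graph of P (5 states):
  u0 = b.(b.(0 + 0) + (0 + 0 + (0 + 0)) + a.(b.0 + 0 | 0)) ⊢ =b=> u1
  u1 = b.(0 + 0) + (0 + 0 + (0 + 0)) + a.(b.0 + 0 | 0) ⊢ =a=> u2, =b=> u3
  u2 = b.0 + 0 | 0 ⊢ =b=> u4
  u3 = 0 + 0 ⊢ ·
  u4 = 0 ⊢ ·
Reachable graph of Q (5 states):
  v0 = b.(b.(0 + 0 + 0) + (0 + 0 + (0 + 0)) + a.(b.0 + 0 | 0)) ⊢ =b=> v1
  v1 = b.(0 + 0 + 0) + (0 + 0 + (0 + 0)) + a.(b.0 + 0 | 0) ⊢ =a=> v2, =b=> v3
  v2 = b.0 + 0 | 0 ⊢ =b=> v4
  v3 = 0 + 0 + 0 ⊢ ·
  v4 = 0 ⊢ ·
Bisimilarity quotient blocks:
  B0 = {u0, v0}
  B1 = {u1, v1}
  B2 = {u2, v2}
  B3 = {u3, u4, v3, v4}
u0 ∈ B0, v0 ∈ B0 → same block

YES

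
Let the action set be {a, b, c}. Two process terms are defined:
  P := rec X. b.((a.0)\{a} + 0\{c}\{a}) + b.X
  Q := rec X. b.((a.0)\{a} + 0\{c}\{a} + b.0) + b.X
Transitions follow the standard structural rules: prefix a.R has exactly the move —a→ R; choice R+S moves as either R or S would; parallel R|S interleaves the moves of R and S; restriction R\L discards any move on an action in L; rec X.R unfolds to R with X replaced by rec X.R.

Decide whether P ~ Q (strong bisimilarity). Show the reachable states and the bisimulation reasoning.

LTS(P): 2 reachable states
  u0 = rec X. b.((a.0)\{a} + 0\{c}\{a}) + b.X has moves --b--▸ u0, --b--▸ u1
  u1 = (a.0)\{a} + 0\{c}\{a} has moves deadlocked
LTS(Q): 3 reachable states
  v0 = rec X. b.((a.0)\{a} + 0\{c}\{a} + b.0) + b.X has moves --b--▸ v0, --b--▸ v1
  v1 = (a.0)\{a} + 0\{c}\{a} + b.0 has moves --b--▸ v2
  v2 = 0 has moves deadlocked
Bisimilarity quotient blocks:
  B0 = {u0}
  B1 = {u1, v2}
  B2 = {v0}
  B3 = {v1}
u0 ∈ B0, v0 ∈ B2 → different blocks

P ≁ Q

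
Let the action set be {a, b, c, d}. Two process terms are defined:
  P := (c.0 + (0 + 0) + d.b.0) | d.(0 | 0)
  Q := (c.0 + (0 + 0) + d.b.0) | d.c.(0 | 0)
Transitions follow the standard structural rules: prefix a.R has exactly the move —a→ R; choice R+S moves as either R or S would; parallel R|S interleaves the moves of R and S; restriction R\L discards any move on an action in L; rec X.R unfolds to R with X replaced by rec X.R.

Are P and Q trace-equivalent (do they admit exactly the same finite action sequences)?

Reachable graph of P (6 states):
  s0 = (c.0 + (0 + 0) + d.b.0) | d.(0 | 0) → --c--▸ s1, --d--▸ s2, --d--▸ s3
  s1 = 0 | d.(0 | 0) → --d--▸ s4
  s2 = (c.0 + (0 + 0) + d.b.0) | (0 | 0) → --c--▸ s4, --d--▸ s5
  s3 = b.0 | d.(0 | 0) → --b--▸ s1, --d--▸ s5
  s4 = 0 | (0 | 0) → stopped
  s5 = b.0 | (0 | 0) → --b--▸ s4
Reachable graph of Q (9 states):
  t0 = (c.0 + (0 + 0) + d.b.0) | d.c.(0 | 0) → --c--▸ t1, --d--▸ t2, --d--▸ t3
  t1 = 0 | d.c.(0 | 0) → --d--▸ t4
  t2 = (c.0 + (0 + 0) + d.b.0) | c.(0 | 0) → --c--▸ t4, --c--▸ t5, --d--▸ t6
  t3 = b.0 | d.c.(0 | 0) → --b--▸ t1, --d--▸ t6
  t4 = 0 | c.(0 | 0) → --c--▸ t7
  t5 = (c.0 + (0 + 0) + d.b.0) | (0 | 0) → --c--▸ t7, --d--▸ t8
  t6 = b.0 | c.(0 | 0) → --b--▸ t4, --c--▸ t8
  t7 = 0 | (0 | 0) → stopped
  t8 = b.0 | (0 | 0) → --b--▸ t7
Run σ = ⟨cdc⟩ on Q: start {t0}
  [1] c ⇒ {t1}
  [2] d ⇒ {t4}
  [3] c ⇒ {t7}
  — Q admits the full trace.
Run σ = ⟨cdc⟩ on P: start {s0}
  [1] c ⇒ {s1}
  [2] d ⇒ {s4}
  [3] c ⇒ no successor for P

NO — witness ⟨cdc⟩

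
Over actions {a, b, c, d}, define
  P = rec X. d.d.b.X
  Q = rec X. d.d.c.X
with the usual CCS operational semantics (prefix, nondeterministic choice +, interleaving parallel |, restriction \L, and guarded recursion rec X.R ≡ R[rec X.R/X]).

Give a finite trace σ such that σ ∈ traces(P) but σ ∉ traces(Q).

Reachable graph of P (3 states):
  p0 = rec X. d.d.b.X → -d-> p1
  p1 = d.b.(rec X. d.d.b.X) → -d-> p2
  p2 = b.(rec X. d.d.b.X) → -b-> p0
Reachable graph of Q (3 states):
  q0 = rec X. d.d.c.X → -d-> q1
  q1 = d.c.(rec X. d.d.c.X) → -d-> q2
  q2 = c.(rec X. d.d.c.X) → -c-> q0
Trace ⟨ddb⟩ through P, begin at {p0}:
  step 1 (d): {p1}
  step 2 (d): {p2}
  step 3 (b): {p0}
  ✓ P
Trace ⟨ddb⟩ through Q, begin at {q0}:
  step 1 (d): {q1}
  step 2 (d): {q2}
  step 3 (b): no successor for Q

ddb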